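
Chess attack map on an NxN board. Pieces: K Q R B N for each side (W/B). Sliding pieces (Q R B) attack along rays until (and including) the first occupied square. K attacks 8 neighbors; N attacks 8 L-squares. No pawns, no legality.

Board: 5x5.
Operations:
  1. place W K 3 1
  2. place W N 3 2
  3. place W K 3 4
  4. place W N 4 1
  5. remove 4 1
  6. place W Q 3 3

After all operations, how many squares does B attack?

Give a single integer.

Op 1: place WK@(3,1)
Op 2: place WN@(3,2)
Op 3: place WK@(3,4)
Op 4: place WN@(4,1)
Op 5: remove (4,1)
Op 6: place WQ@(3,3)
Per-piece attacks for B:
Union (0 distinct): (none)

Answer: 0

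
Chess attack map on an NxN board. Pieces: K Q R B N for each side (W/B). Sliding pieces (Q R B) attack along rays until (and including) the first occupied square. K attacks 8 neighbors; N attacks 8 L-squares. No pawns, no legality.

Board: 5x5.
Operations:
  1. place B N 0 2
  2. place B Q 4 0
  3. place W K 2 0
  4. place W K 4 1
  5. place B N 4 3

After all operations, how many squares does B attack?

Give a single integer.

Op 1: place BN@(0,2)
Op 2: place BQ@(4,0)
Op 3: place WK@(2,0)
Op 4: place WK@(4,1)
Op 5: place BN@(4,3)
Per-piece attacks for B:
  BN@(0,2): attacks (1,4) (2,3) (1,0) (2,1)
  BQ@(4,0): attacks (4,1) (3,0) (2,0) (3,1) (2,2) (1,3) (0,4) [ray(0,1) blocked at (4,1); ray(-1,0) blocked at (2,0)]
  BN@(4,3): attacks (2,4) (3,1) (2,2)
Union (12 distinct): (0,4) (1,0) (1,3) (1,4) (2,0) (2,1) (2,2) (2,3) (2,4) (3,0) (3,1) (4,1)

Answer: 12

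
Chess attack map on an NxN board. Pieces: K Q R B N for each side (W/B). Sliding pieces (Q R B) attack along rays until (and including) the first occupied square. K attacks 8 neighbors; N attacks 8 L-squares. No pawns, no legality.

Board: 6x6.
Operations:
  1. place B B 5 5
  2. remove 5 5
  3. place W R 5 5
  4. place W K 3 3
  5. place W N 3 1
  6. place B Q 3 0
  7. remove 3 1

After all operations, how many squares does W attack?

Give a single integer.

Op 1: place BB@(5,5)
Op 2: remove (5,5)
Op 3: place WR@(5,5)
Op 4: place WK@(3,3)
Op 5: place WN@(3,1)
Op 6: place BQ@(3,0)
Op 7: remove (3,1)
Per-piece attacks for W:
  WK@(3,3): attacks (3,4) (3,2) (4,3) (2,3) (4,4) (4,2) (2,4) (2,2)
  WR@(5,5): attacks (5,4) (5,3) (5,2) (5,1) (5,0) (4,5) (3,5) (2,5) (1,5) (0,5)
Union (18 distinct): (0,5) (1,5) (2,2) (2,3) (2,4) (2,5) (3,2) (3,4) (3,5) (4,2) (4,3) (4,4) (4,5) (5,0) (5,1) (5,2) (5,3) (5,4)

Answer: 18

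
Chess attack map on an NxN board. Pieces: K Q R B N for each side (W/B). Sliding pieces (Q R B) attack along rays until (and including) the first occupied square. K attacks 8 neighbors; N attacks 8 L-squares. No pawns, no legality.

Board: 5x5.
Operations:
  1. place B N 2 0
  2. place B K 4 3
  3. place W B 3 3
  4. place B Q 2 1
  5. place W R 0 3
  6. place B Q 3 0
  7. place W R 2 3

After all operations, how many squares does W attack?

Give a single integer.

Op 1: place BN@(2,0)
Op 2: place BK@(4,3)
Op 3: place WB@(3,3)
Op 4: place BQ@(2,1)
Op 5: place WR@(0,3)
Op 6: place BQ@(3,0)
Op 7: place WR@(2,3)
Per-piece attacks for W:
  WR@(0,3): attacks (0,4) (0,2) (0,1) (0,0) (1,3) (2,3) [ray(1,0) blocked at (2,3)]
  WR@(2,3): attacks (2,4) (2,2) (2,1) (3,3) (1,3) (0,3) [ray(0,-1) blocked at (2,1); ray(1,0) blocked at (3,3); ray(-1,0) blocked at (0,3)]
  WB@(3,3): attacks (4,4) (4,2) (2,4) (2,2) (1,1) (0,0)
Union (14 distinct): (0,0) (0,1) (0,2) (0,3) (0,4) (1,1) (1,3) (2,1) (2,2) (2,3) (2,4) (3,3) (4,2) (4,4)

Answer: 14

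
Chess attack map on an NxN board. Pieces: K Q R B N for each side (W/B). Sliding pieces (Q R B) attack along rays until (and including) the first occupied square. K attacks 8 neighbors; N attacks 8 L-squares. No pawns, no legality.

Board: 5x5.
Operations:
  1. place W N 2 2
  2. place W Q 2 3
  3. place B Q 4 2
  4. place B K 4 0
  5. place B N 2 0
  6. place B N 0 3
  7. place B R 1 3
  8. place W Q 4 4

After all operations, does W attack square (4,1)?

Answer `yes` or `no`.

Op 1: place WN@(2,2)
Op 2: place WQ@(2,3)
Op 3: place BQ@(4,2)
Op 4: place BK@(4,0)
Op 5: place BN@(2,0)
Op 6: place BN@(0,3)
Op 7: place BR@(1,3)
Op 8: place WQ@(4,4)
Per-piece attacks for W:
  WN@(2,2): attacks (3,4) (4,3) (1,4) (0,3) (3,0) (4,1) (1,0) (0,1)
  WQ@(2,3): attacks (2,4) (2,2) (3,3) (4,3) (1,3) (3,4) (3,2) (4,1) (1,4) (1,2) (0,1) [ray(0,-1) blocked at (2,2); ray(-1,0) blocked at (1,3)]
  WQ@(4,4): attacks (4,3) (4,2) (3,4) (2,4) (1,4) (0,4) (3,3) (2,2) [ray(0,-1) blocked at (4,2); ray(-1,-1) blocked at (2,2)]
W attacks (4,1): yes

Answer: yes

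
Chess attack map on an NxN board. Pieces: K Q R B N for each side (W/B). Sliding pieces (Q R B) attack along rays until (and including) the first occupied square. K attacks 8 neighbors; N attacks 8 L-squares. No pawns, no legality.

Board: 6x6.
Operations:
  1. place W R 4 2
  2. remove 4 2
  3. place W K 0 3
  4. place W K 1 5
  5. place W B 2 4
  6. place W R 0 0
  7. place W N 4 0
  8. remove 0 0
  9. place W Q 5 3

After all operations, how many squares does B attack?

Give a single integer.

Answer: 0

Derivation:
Op 1: place WR@(4,2)
Op 2: remove (4,2)
Op 3: place WK@(0,3)
Op 4: place WK@(1,5)
Op 5: place WB@(2,4)
Op 6: place WR@(0,0)
Op 7: place WN@(4,0)
Op 8: remove (0,0)
Op 9: place WQ@(5,3)
Per-piece attacks for B:
Union (0 distinct): (none)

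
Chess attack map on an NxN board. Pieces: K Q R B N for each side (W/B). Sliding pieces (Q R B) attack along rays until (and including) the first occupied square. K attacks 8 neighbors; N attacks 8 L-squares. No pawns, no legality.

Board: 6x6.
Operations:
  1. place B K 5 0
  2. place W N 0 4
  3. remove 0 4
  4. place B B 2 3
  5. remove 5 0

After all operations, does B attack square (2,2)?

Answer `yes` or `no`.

Op 1: place BK@(5,0)
Op 2: place WN@(0,4)
Op 3: remove (0,4)
Op 4: place BB@(2,3)
Op 5: remove (5,0)
Per-piece attacks for B:
  BB@(2,3): attacks (3,4) (4,5) (3,2) (4,1) (5,0) (1,4) (0,5) (1,2) (0,1)
B attacks (2,2): no

Answer: no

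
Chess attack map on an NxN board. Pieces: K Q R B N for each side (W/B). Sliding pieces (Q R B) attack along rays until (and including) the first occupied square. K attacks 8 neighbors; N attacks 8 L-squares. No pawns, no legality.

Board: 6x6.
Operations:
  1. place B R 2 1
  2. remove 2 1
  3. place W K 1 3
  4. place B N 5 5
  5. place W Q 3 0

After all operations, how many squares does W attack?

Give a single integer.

Answer: 21

Derivation:
Op 1: place BR@(2,1)
Op 2: remove (2,1)
Op 3: place WK@(1,3)
Op 4: place BN@(5,5)
Op 5: place WQ@(3,0)
Per-piece attacks for W:
  WK@(1,3): attacks (1,4) (1,2) (2,3) (0,3) (2,4) (2,2) (0,4) (0,2)
  WQ@(3,0): attacks (3,1) (3,2) (3,3) (3,4) (3,5) (4,0) (5,0) (2,0) (1,0) (0,0) (4,1) (5,2) (2,1) (1,2) (0,3)
Union (21 distinct): (0,0) (0,2) (0,3) (0,4) (1,0) (1,2) (1,4) (2,0) (2,1) (2,2) (2,3) (2,4) (3,1) (3,2) (3,3) (3,4) (3,5) (4,0) (4,1) (5,0) (5,2)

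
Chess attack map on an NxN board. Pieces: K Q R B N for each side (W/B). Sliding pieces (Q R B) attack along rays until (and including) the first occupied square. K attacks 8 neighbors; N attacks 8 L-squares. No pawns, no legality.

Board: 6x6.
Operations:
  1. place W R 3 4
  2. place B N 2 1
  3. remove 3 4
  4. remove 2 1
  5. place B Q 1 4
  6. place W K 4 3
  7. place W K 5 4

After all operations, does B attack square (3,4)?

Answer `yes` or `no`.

Answer: yes

Derivation:
Op 1: place WR@(3,4)
Op 2: place BN@(2,1)
Op 3: remove (3,4)
Op 4: remove (2,1)
Op 5: place BQ@(1,4)
Op 6: place WK@(4,3)
Op 7: place WK@(5,4)
Per-piece attacks for B:
  BQ@(1,4): attacks (1,5) (1,3) (1,2) (1,1) (1,0) (2,4) (3,4) (4,4) (5,4) (0,4) (2,5) (2,3) (3,2) (4,1) (5,0) (0,5) (0,3) [ray(1,0) blocked at (5,4)]
B attacks (3,4): yes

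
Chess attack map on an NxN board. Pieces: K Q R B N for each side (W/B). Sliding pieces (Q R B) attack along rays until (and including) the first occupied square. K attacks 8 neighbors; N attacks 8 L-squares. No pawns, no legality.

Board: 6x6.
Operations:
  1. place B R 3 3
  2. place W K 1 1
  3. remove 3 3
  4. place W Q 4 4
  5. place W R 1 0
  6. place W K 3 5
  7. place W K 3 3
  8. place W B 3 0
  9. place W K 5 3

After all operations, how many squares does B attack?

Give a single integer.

Answer: 0

Derivation:
Op 1: place BR@(3,3)
Op 2: place WK@(1,1)
Op 3: remove (3,3)
Op 4: place WQ@(4,4)
Op 5: place WR@(1,0)
Op 6: place WK@(3,5)
Op 7: place WK@(3,3)
Op 8: place WB@(3,0)
Op 9: place WK@(5,3)
Per-piece attacks for B:
Union (0 distinct): (none)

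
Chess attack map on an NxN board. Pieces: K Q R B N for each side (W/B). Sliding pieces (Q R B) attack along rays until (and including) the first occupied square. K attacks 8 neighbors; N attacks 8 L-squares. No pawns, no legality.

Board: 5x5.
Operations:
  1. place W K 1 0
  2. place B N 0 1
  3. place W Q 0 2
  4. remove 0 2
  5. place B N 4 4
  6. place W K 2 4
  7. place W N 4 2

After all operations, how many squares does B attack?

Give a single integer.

Op 1: place WK@(1,0)
Op 2: place BN@(0,1)
Op 3: place WQ@(0,2)
Op 4: remove (0,2)
Op 5: place BN@(4,4)
Op 6: place WK@(2,4)
Op 7: place WN@(4,2)
Per-piece attacks for B:
  BN@(0,1): attacks (1,3) (2,2) (2,0)
  BN@(4,4): attacks (3,2) (2,3)
Union (5 distinct): (1,3) (2,0) (2,2) (2,3) (3,2)

Answer: 5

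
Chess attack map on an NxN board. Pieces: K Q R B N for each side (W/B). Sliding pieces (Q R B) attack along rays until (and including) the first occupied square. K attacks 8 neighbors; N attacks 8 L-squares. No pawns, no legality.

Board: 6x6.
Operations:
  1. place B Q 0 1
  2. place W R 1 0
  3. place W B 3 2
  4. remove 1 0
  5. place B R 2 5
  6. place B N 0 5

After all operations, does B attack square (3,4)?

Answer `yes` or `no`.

Answer: yes

Derivation:
Op 1: place BQ@(0,1)
Op 2: place WR@(1,0)
Op 3: place WB@(3,2)
Op 4: remove (1,0)
Op 5: place BR@(2,5)
Op 6: place BN@(0,5)
Per-piece attacks for B:
  BQ@(0,1): attacks (0,2) (0,3) (0,4) (0,5) (0,0) (1,1) (2,1) (3,1) (4,1) (5,1) (1,2) (2,3) (3,4) (4,5) (1,0) [ray(0,1) blocked at (0,5)]
  BN@(0,5): attacks (1,3) (2,4)
  BR@(2,5): attacks (2,4) (2,3) (2,2) (2,1) (2,0) (3,5) (4,5) (5,5) (1,5) (0,5) [ray(-1,0) blocked at (0,5)]
B attacks (3,4): yes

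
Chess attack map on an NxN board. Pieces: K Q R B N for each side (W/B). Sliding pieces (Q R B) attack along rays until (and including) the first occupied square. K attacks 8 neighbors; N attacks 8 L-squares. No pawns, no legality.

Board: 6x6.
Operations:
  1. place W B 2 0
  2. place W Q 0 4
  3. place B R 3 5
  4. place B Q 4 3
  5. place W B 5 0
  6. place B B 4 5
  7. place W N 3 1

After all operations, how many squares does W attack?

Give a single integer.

Op 1: place WB@(2,0)
Op 2: place WQ@(0,4)
Op 3: place BR@(3,5)
Op 4: place BQ@(4,3)
Op 5: place WB@(5,0)
Op 6: place BB@(4,5)
Op 7: place WN@(3,1)
Per-piece attacks for W:
  WQ@(0,4): attacks (0,5) (0,3) (0,2) (0,1) (0,0) (1,4) (2,4) (3,4) (4,4) (5,4) (1,5) (1,3) (2,2) (3,1) [ray(1,-1) blocked at (3,1)]
  WB@(2,0): attacks (3,1) (1,1) (0,2) [ray(1,1) blocked at (3,1)]
  WN@(3,1): attacks (4,3) (5,2) (2,3) (1,2) (5,0) (1,0)
  WB@(5,0): attacks (4,1) (3,2) (2,3) (1,4) (0,5)
Union (23 distinct): (0,0) (0,1) (0,2) (0,3) (0,5) (1,0) (1,1) (1,2) (1,3) (1,4) (1,5) (2,2) (2,3) (2,4) (3,1) (3,2) (3,4) (4,1) (4,3) (4,4) (5,0) (5,2) (5,4)

Answer: 23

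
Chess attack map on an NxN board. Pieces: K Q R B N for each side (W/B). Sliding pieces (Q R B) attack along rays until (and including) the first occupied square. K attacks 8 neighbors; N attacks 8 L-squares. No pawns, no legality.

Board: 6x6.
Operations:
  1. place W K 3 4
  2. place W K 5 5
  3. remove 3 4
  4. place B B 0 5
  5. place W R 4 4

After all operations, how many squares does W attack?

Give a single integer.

Op 1: place WK@(3,4)
Op 2: place WK@(5,5)
Op 3: remove (3,4)
Op 4: place BB@(0,5)
Op 5: place WR@(4,4)
Per-piece attacks for W:
  WR@(4,4): attacks (4,5) (4,3) (4,2) (4,1) (4,0) (5,4) (3,4) (2,4) (1,4) (0,4)
  WK@(5,5): attacks (5,4) (4,5) (4,4)
Union (11 distinct): (0,4) (1,4) (2,4) (3,4) (4,0) (4,1) (4,2) (4,3) (4,4) (4,5) (5,4)

Answer: 11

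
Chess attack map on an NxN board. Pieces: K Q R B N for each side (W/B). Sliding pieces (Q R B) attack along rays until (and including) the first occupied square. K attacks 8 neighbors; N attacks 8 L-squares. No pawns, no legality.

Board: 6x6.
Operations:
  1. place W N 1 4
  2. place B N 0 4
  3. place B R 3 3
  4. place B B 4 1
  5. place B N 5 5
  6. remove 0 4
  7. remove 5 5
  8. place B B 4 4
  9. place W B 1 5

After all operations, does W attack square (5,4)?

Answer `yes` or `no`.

Answer: no

Derivation:
Op 1: place WN@(1,4)
Op 2: place BN@(0,4)
Op 3: place BR@(3,3)
Op 4: place BB@(4,1)
Op 5: place BN@(5,5)
Op 6: remove (0,4)
Op 7: remove (5,5)
Op 8: place BB@(4,4)
Op 9: place WB@(1,5)
Per-piece attacks for W:
  WN@(1,4): attacks (3,5) (2,2) (3,3) (0,2)
  WB@(1,5): attacks (2,4) (3,3) (0,4) [ray(1,-1) blocked at (3,3)]
W attacks (5,4): no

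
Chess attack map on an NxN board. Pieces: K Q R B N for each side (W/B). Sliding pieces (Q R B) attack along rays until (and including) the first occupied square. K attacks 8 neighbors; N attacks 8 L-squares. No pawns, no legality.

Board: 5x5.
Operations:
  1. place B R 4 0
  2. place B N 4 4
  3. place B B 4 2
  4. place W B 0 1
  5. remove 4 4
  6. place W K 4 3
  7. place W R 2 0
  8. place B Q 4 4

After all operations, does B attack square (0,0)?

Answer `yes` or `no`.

Answer: yes

Derivation:
Op 1: place BR@(4,0)
Op 2: place BN@(4,4)
Op 3: place BB@(4,2)
Op 4: place WB@(0,1)
Op 5: remove (4,4)
Op 6: place WK@(4,3)
Op 7: place WR@(2,0)
Op 8: place BQ@(4,4)
Per-piece attacks for B:
  BR@(4,0): attacks (4,1) (4,2) (3,0) (2,0) [ray(0,1) blocked at (4,2); ray(-1,0) blocked at (2,0)]
  BB@(4,2): attacks (3,3) (2,4) (3,1) (2,0) [ray(-1,-1) blocked at (2,0)]
  BQ@(4,4): attacks (4,3) (3,4) (2,4) (1,4) (0,4) (3,3) (2,2) (1,1) (0,0) [ray(0,-1) blocked at (4,3)]
B attacks (0,0): yes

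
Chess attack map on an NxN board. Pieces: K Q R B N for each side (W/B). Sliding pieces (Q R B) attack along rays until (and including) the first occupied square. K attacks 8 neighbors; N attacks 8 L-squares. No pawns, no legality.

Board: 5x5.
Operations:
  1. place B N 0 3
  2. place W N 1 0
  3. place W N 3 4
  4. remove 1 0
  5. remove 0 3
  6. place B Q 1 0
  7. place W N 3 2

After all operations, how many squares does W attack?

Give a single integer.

Op 1: place BN@(0,3)
Op 2: place WN@(1,0)
Op 3: place WN@(3,4)
Op 4: remove (1,0)
Op 5: remove (0,3)
Op 6: place BQ@(1,0)
Op 7: place WN@(3,2)
Per-piece attacks for W:
  WN@(3,2): attacks (4,4) (2,4) (1,3) (4,0) (2,0) (1,1)
  WN@(3,4): attacks (4,2) (2,2) (1,3)
Union (8 distinct): (1,1) (1,3) (2,0) (2,2) (2,4) (4,0) (4,2) (4,4)

Answer: 8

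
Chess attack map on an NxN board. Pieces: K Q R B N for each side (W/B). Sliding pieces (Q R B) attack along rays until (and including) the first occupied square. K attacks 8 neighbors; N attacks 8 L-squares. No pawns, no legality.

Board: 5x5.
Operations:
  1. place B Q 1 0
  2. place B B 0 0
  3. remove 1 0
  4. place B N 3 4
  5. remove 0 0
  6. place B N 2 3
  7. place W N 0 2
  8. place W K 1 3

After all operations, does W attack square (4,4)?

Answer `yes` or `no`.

Answer: no

Derivation:
Op 1: place BQ@(1,0)
Op 2: place BB@(0,0)
Op 3: remove (1,0)
Op 4: place BN@(3,4)
Op 5: remove (0,0)
Op 6: place BN@(2,3)
Op 7: place WN@(0,2)
Op 8: place WK@(1,3)
Per-piece attacks for W:
  WN@(0,2): attacks (1,4) (2,3) (1,0) (2,1)
  WK@(1,3): attacks (1,4) (1,2) (2,3) (0,3) (2,4) (2,2) (0,4) (0,2)
W attacks (4,4): no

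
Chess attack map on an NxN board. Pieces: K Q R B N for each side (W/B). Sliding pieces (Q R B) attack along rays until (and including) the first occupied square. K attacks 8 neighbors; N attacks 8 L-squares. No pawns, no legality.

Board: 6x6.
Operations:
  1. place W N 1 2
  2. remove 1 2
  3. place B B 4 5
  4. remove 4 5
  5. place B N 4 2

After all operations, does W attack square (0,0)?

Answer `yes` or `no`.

Op 1: place WN@(1,2)
Op 2: remove (1,2)
Op 3: place BB@(4,5)
Op 4: remove (4,5)
Op 5: place BN@(4,2)
Per-piece attacks for W:
W attacks (0,0): no

Answer: no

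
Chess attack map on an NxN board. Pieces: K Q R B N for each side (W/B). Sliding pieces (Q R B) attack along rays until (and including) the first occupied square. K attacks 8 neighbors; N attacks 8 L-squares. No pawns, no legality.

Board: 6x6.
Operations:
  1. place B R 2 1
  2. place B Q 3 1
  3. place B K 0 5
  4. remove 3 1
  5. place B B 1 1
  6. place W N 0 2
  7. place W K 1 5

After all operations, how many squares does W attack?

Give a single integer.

Op 1: place BR@(2,1)
Op 2: place BQ@(3,1)
Op 3: place BK@(0,5)
Op 4: remove (3,1)
Op 5: place BB@(1,1)
Op 6: place WN@(0,2)
Op 7: place WK@(1,5)
Per-piece attacks for W:
  WN@(0,2): attacks (1,4) (2,3) (1,0) (2,1)
  WK@(1,5): attacks (1,4) (2,5) (0,5) (2,4) (0,4)
Union (8 distinct): (0,4) (0,5) (1,0) (1,4) (2,1) (2,3) (2,4) (2,5)

Answer: 8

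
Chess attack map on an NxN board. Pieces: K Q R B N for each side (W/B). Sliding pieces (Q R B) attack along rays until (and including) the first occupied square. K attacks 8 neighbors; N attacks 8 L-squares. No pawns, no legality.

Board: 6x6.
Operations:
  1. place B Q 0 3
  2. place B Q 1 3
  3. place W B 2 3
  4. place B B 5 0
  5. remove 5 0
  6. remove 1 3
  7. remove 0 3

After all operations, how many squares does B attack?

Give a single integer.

Answer: 0

Derivation:
Op 1: place BQ@(0,3)
Op 2: place BQ@(1,3)
Op 3: place WB@(2,3)
Op 4: place BB@(5,0)
Op 5: remove (5,0)
Op 6: remove (1,3)
Op 7: remove (0,3)
Per-piece attacks for B:
Union (0 distinct): (none)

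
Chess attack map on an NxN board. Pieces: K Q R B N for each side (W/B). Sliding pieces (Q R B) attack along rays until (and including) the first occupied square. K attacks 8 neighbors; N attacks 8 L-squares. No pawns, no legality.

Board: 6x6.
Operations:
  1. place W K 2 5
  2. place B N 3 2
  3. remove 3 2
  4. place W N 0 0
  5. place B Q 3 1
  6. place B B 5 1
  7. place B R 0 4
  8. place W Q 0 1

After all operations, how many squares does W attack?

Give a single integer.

Op 1: place WK@(2,5)
Op 2: place BN@(3,2)
Op 3: remove (3,2)
Op 4: place WN@(0,0)
Op 5: place BQ@(3,1)
Op 6: place BB@(5,1)
Op 7: place BR@(0,4)
Op 8: place WQ@(0,1)
Per-piece attacks for W:
  WN@(0,0): attacks (1,2) (2,1)
  WQ@(0,1): attacks (0,2) (0,3) (0,4) (0,0) (1,1) (2,1) (3,1) (1,2) (2,3) (3,4) (4,5) (1,0) [ray(0,1) blocked at (0,4); ray(0,-1) blocked at (0,0); ray(1,0) blocked at (3,1)]
  WK@(2,5): attacks (2,4) (3,5) (1,5) (3,4) (1,4)
Union (16 distinct): (0,0) (0,2) (0,3) (0,4) (1,0) (1,1) (1,2) (1,4) (1,5) (2,1) (2,3) (2,4) (3,1) (3,4) (3,5) (4,5)

Answer: 16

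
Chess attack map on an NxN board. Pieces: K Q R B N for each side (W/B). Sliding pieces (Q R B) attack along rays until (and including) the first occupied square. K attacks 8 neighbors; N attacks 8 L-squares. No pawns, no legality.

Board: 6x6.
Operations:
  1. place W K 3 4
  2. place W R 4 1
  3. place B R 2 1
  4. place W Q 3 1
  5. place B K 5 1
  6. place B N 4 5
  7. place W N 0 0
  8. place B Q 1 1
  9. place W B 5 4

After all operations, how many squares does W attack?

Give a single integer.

Op 1: place WK@(3,4)
Op 2: place WR@(4,1)
Op 3: place BR@(2,1)
Op 4: place WQ@(3,1)
Op 5: place BK@(5,1)
Op 6: place BN@(4,5)
Op 7: place WN@(0,0)
Op 8: place BQ@(1,1)
Op 9: place WB@(5,4)
Per-piece attacks for W:
  WN@(0,0): attacks (1,2) (2,1)
  WQ@(3,1): attacks (3,2) (3,3) (3,4) (3,0) (4,1) (2,1) (4,2) (5,3) (4,0) (2,2) (1,3) (0,4) (2,0) [ray(0,1) blocked at (3,4); ray(1,0) blocked at (4,1); ray(-1,0) blocked at (2,1)]
  WK@(3,4): attacks (3,5) (3,3) (4,4) (2,4) (4,5) (4,3) (2,5) (2,3)
  WR@(4,1): attacks (4,2) (4,3) (4,4) (4,5) (4,0) (5,1) (3,1) [ray(0,1) blocked at (4,5); ray(1,0) blocked at (5,1); ray(-1,0) blocked at (3,1)]
  WB@(5,4): attacks (4,5) (4,3) (3,2) (2,1) [ray(-1,1) blocked at (4,5); ray(-1,-1) blocked at (2,1)]
Union (23 distinct): (0,4) (1,2) (1,3) (2,0) (2,1) (2,2) (2,3) (2,4) (2,5) (3,0) (3,1) (3,2) (3,3) (3,4) (3,5) (4,0) (4,1) (4,2) (4,3) (4,4) (4,5) (5,1) (5,3)

Answer: 23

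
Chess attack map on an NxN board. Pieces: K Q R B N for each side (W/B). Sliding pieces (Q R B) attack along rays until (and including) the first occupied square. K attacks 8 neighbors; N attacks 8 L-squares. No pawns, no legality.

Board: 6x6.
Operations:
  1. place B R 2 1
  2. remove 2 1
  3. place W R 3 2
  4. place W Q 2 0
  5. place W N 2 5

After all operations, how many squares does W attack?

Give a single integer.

Op 1: place BR@(2,1)
Op 2: remove (2,1)
Op 3: place WR@(3,2)
Op 4: place WQ@(2,0)
Op 5: place WN@(2,5)
Per-piece attacks for W:
  WQ@(2,0): attacks (2,1) (2,2) (2,3) (2,4) (2,5) (3,0) (4,0) (5,0) (1,0) (0,0) (3,1) (4,2) (5,3) (1,1) (0,2) [ray(0,1) blocked at (2,5)]
  WN@(2,5): attacks (3,3) (4,4) (1,3) (0,4)
  WR@(3,2): attacks (3,3) (3,4) (3,5) (3,1) (3,0) (4,2) (5,2) (2,2) (1,2) (0,2)
Union (23 distinct): (0,0) (0,2) (0,4) (1,0) (1,1) (1,2) (1,3) (2,1) (2,2) (2,3) (2,4) (2,5) (3,0) (3,1) (3,3) (3,4) (3,5) (4,0) (4,2) (4,4) (5,0) (5,2) (5,3)

Answer: 23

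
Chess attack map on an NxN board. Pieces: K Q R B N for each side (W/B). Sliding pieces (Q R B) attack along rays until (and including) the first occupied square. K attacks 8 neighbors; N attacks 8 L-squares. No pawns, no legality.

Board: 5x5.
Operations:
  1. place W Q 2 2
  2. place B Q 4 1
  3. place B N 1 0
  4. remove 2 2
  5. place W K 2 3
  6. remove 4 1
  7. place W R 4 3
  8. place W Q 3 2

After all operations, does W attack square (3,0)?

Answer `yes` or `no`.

Op 1: place WQ@(2,2)
Op 2: place BQ@(4,1)
Op 3: place BN@(1,0)
Op 4: remove (2,2)
Op 5: place WK@(2,3)
Op 6: remove (4,1)
Op 7: place WR@(4,3)
Op 8: place WQ@(3,2)
Per-piece attacks for W:
  WK@(2,3): attacks (2,4) (2,2) (3,3) (1,3) (3,4) (3,2) (1,4) (1,2)
  WQ@(3,2): attacks (3,3) (3,4) (3,1) (3,0) (4,2) (2,2) (1,2) (0,2) (4,3) (4,1) (2,3) (2,1) (1,0) [ray(1,1) blocked at (4,3); ray(-1,1) blocked at (2,3); ray(-1,-1) blocked at (1,0)]
  WR@(4,3): attacks (4,4) (4,2) (4,1) (4,0) (3,3) (2,3) [ray(-1,0) blocked at (2,3)]
W attacks (3,0): yes

Answer: yes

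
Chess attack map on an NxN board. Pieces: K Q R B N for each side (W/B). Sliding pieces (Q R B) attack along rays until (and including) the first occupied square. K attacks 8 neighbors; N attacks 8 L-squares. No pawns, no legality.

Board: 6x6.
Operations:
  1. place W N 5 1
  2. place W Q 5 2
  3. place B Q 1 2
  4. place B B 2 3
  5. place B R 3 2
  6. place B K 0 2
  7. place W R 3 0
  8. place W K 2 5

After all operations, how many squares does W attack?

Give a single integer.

Answer: 21

Derivation:
Op 1: place WN@(5,1)
Op 2: place WQ@(5,2)
Op 3: place BQ@(1,2)
Op 4: place BB@(2,3)
Op 5: place BR@(3,2)
Op 6: place BK@(0,2)
Op 7: place WR@(3,0)
Op 8: place WK@(2,5)
Per-piece attacks for W:
  WK@(2,5): attacks (2,4) (3,5) (1,5) (3,4) (1,4)
  WR@(3,0): attacks (3,1) (3,2) (4,0) (5,0) (2,0) (1,0) (0,0) [ray(0,1) blocked at (3,2)]
  WN@(5,1): attacks (4,3) (3,2) (3,0)
  WQ@(5,2): attacks (5,3) (5,4) (5,5) (5,1) (4,2) (3,2) (4,3) (3,4) (2,5) (4,1) (3,0) [ray(0,-1) blocked at (5,1); ray(-1,0) blocked at (3,2); ray(-1,1) blocked at (2,5); ray(-1,-1) blocked at (3,0)]
Union (21 distinct): (0,0) (1,0) (1,4) (1,5) (2,0) (2,4) (2,5) (3,0) (3,1) (3,2) (3,4) (3,5) (4,0) (4,1) (4,2) (4,3) (5,0) (5,1) (5,3) (5,4) (5,5)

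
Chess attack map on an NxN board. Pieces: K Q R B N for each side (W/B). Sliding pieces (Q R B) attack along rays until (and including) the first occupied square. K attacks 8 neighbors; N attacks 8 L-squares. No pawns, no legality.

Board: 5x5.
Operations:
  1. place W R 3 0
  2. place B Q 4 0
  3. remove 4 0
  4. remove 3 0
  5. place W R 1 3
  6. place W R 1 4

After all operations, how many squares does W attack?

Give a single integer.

Op 1: place WR@(3,0)
Op 2: place BQ@(4,0)
Op 3: remove (4,0)
Op 4: remove (3,0)
Op 5: place WR@(1,3)
Op 6: place WR@(1,4)
Per-piece attacks for W:
  WR@(1,3): attacks (1,4) (1,2) (1,1) (1,0) (2,3) (3,3) (4,3) (0,3) [ray(0,1) blocked at (1,4)]
  WR@(1,4): attacks (1,3) (2,4) (3,4) (4,4) (0,4) [ray(0,-1) blocked at (1,3)]
Union (13 distinct): (0,3) (0,4) (1,0) (1,1) (1,2) (1,3) (1,4) (2,3) (2,4) (3,3) (3,4) (4,3) (4,4)

Answer: 13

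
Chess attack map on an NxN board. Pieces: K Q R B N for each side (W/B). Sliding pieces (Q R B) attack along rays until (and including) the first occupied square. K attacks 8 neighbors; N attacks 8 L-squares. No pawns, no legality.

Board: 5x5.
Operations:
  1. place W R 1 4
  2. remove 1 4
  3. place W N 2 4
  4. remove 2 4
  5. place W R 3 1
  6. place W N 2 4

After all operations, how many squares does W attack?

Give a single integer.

Answer: 11

Derivation:
Op 1: place WR@(1,4)
Op 2: remove (1,4)
Op 3: place WN@(2,4)
Op 4: remove (2,4)
Op 5: place WR@(3,1)
Op 6: place WN@(2,4)
Per-piece attacks for W:
  WN@(2,4): attacks (3,2) (4,3) (1,2) (0,3)
  WR@(3,1): attacks (3,2) (3,3) (3,4) (3,0) (4,1) (2,1) (1,1) (0,1)
Union (11 distinct): (0,1) (0,3) (1,1) (1,2) (2,1) (3,0) (3,2) (3,3) (3,4) (4,1) (4,3)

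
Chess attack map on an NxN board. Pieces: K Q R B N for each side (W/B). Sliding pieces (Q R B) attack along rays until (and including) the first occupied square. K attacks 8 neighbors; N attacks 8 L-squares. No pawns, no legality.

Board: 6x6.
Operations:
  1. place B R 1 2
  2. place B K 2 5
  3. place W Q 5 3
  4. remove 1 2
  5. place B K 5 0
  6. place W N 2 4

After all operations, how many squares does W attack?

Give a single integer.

Op 1: place BR@(1,2)
Op 2: place BK@(2,5)
Op 3: place WQ@(5,3)
Op 4: remove (1,2)
Op 5: place BK@(5,0)
Op 6: place WN@(2,4)
Per-piece attacks for W:
  WN@(2,4): attacks (4,5) (0,5) (3,2) (4,3) (1,2) (0,3)
  WQ@(5,3): attacks (5,4) (5,5) (5,2) (5,1) (5,0) (4,3) (3,3) (2,3) (1,3) (0,3) (4,4) (3,5) (4,2) (3,1) (2,0) [ray(0,-1) blocked at (5,0)]
Union (19 distinct): (0,3) (0,5) (1,2) (1,3) (2,0) (2,3) (3,1) (3,2) (3,3) (3,5) (4,2) (4,3) (4,4) (4,5) (5,0) (5,1) (5,2) (5,4) (5,5)

Answer: 19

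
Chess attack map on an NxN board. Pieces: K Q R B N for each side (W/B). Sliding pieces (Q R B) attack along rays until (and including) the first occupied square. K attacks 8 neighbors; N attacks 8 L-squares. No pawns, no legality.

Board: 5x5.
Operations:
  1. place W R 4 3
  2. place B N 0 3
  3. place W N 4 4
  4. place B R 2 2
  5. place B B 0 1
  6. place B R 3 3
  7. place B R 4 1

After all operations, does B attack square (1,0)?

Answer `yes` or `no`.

Answer: yes

Derivation:
Op 1: place WR@(4,3)
Op 2: place BN@(0,3)
Op 3: place WN@(4,4)
Op 4: place BR@(2,2)
Op 5: place BB@(0,1)
Op 6: place BR@(3,3)
Op 7: place BR@(4,1)
Per-piece attacks for B:
  BB@(0,1): attacks (1,2) (2,3) (3,4) (1,0)
  BN@(0,3): attacks (2,4) (1,1) (2,2)
  BR@(2,2): attacks (2,3) (2,4) (2,1) (2,0) (3,2) (4,2) (1,2) (0,2)
  BR@(3,3): attacks (3,4) (3,2) (3,1) (3,0) (4,3) (2,3) (1,3) (0,3) [ray(1,0) blocked at (4,3); ray(-1,0) blocked at (0,3)]
  BR@(4,1): attacks (4,2) (4,3) (4,0) (3,1) (2,1) (1,1) (0,1) [ray(0,1) blocked at (4,3); ray(-1,0) blocked at (0,1)]
B attacks (1,0): yes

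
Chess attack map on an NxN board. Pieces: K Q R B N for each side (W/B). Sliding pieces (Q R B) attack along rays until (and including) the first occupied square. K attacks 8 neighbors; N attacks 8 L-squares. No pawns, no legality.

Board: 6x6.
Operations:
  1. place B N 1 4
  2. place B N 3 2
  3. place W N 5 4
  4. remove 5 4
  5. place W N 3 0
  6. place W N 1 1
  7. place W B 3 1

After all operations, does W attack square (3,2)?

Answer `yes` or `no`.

Op 1: place BN@(1,4)
Op 2: place BN@(3,2)
Op 3: place WN@(5,4)
Op 4: remove (5,4)
Op 5: place WN@(3,0)
Op 6: place WN@(1,1)
Op 7: place WB@(3,1)
Per-piece attacks for W:
  WN@(1,1): attacks (2,3) (3,2) (0,3) (3,0)
  WN@(3,0): attacks (4,2) (5,1) (2,2) (1,1)
  WB@(3,1): attacks (4,2) (5,3) (4,0) (2,2) (1,3) (0,4) (2,0)
W attacks (3,2): yes

Answer: yes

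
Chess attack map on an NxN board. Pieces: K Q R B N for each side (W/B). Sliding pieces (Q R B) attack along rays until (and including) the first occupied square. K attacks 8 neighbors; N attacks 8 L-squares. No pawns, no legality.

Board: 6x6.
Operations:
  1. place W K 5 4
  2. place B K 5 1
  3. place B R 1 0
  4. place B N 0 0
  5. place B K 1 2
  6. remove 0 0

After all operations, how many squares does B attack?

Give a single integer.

Op 1: place WK@(5,4)
Op 2: place BK@(5,1)
Op 3: place BR@(1,0)
Op 4: place BN@(0,0)
Op 5: place BK@(1,2)
Op 6: remove (0,0)
Per-piece attacks for B:
  BR@(1,0): attacks (1,1) (1,2) (2,0) (3,0) (4,0) (5,0) (0,0) [ray(0,1) blocked at (1,2)]
  BK@(1,2): attacks (1,3) (1,1) (2,2) (0,2) (2,3) (2,1) (0,3) (0,1)
  BK@(5,1): attacks (5,2) (5,0) (4,1) (4,2) (4,0)
Union (17 distinct): (0,0) (0,1) (0,2) (0,3) (1,1) (1,2) (1,3) (2,0) (2,1) (2,2) (2,3) (3,0) (4,0) (4,1) (4,2) (5,0) (5,2)

Answer: 17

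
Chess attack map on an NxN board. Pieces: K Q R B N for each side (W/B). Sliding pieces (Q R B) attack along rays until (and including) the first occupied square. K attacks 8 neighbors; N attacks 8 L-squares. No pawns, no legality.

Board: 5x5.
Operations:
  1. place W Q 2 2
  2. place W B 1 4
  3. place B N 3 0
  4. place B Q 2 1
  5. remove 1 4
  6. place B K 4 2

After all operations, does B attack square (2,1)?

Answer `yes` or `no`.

Op 1: place WQ@(2,2)
Op 2: place WB@(1,4)
Op 3: place BN@(3,0)
Op 4: place BQ@(2,1)
Op 5: remove (1,4)
Op 6: place BK@(4,2)
Per-piece attacks for B:
  BQ@(2,1): attacks (2,2) (2,0) (3,1) (4,1) (1,1) (0,1) (3,2) (4,3) (3,0) (1,2) (0,3) (1,0) [ray(0,1) blocked at (2,2); ray(1,-1) blocked at (3,0)]
  BN@(3,0): attacks (4,2) (2,2) (1,1)
  BK@(4,2): attacks (4,3) (4,1) (3,2) (3,3) (3,1)
B attacks (2,1): no

Answer: no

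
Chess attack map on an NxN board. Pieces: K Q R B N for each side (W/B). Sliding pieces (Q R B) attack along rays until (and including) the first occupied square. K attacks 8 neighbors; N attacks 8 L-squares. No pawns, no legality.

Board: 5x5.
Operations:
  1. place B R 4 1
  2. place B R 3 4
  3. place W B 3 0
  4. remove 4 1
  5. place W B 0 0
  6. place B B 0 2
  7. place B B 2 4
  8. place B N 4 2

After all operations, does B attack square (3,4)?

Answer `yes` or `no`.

Op 1: place BR@(4,1)
Op 2: place BR@(3,4)
Op 3: place WB@(3,0)
Op 4: remove (4,1)
Op 5: place WB@(0,0)
Op 6: place BB@(0,2)
Op 7: place BB@(2,4)
Op 8: place BN@(4,2)
Per-piece attacks for B:
  BB@(0,2): attacks (1,3) (2,4) (1,1) (2,0) [ray(1,1) blocked at (2,4)]
  BB@(2,4): attacks (3,3) (4,2) (1,3) (0,2) [ray(1,-1) blocked at (4,2); ray(-1,-1) blocked at (0,2)]
  BR@(3,4): attacks (3,3) (3,2) (3,1) (3,0) (4,4) (2,4) [ray(0,-1) blocked at (3,0); ray(-1,0) blocked at (2,4)]
  BN@(4,2): attacks (3,4) (2,3) (3,0) (2,1)
B attacks (3,4): yes

Answer: yes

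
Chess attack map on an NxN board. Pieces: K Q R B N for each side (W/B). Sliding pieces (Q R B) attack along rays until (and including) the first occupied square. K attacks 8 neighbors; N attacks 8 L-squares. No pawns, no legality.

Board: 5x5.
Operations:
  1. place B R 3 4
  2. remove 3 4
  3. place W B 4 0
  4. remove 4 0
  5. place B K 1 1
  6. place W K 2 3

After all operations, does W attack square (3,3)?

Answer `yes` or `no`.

Answer: yes

Derivation:
Op 1: place BR@(3,4)
Op 2: remove (3,4)
Op 3: place WB@(4,0)
Op 4: remove (4,0)
Op 5: place BK@(1,1)
Op 6: place WK@(2,3)
Per-piece attacks for W:
  WK@(2,3): attacks (2,4) (2,2) (3,3) (1,3) (3,4) (3,2) (1,4) (1,2)
W attacks (3,3): yes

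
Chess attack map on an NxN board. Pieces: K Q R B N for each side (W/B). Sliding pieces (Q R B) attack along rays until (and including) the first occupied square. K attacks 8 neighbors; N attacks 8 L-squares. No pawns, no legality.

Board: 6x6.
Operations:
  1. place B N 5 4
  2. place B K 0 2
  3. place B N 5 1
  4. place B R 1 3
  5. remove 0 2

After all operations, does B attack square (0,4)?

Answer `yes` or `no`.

Answer: no

Derivation:
Op 1: place BN@(5,4)
Op 2: place BK@(0,2)
Op 3: place BN@(5,1)
Op 4: place BR@(1,3)
Op 5: remove (0,2)
Per-piece attacks for B:
  BR@(1,3): attacks (1,4) (1,5) (1,2) (1,1) (1,0) (2,3) (3,3) (4,3) (5,3) (0,3)
  BN@(5,1): attacks (4,3) (3,2) (3,0)
  BN@(5,4): attacks (3,5) (4,2) (3,3)
B attacks (0,4): no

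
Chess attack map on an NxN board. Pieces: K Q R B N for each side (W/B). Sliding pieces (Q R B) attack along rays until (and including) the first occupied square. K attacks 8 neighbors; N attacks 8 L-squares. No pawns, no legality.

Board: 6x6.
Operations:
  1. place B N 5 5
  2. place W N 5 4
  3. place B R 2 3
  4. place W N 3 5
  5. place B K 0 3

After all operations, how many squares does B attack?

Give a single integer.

Op 1: place BN@(5,5)
Op 2: place WN@(5,4)
Op 3: place BR@(2,3)
Op 4: place WN@(3,5)
Op 5: place BK@(0,3)
Per-piece attacks for B:
  BK@(0,3): attacks (0,4) (0,2) (1,3) (1,4) (1,2)
  BR@(2,3): attacks (2,4) (2,5) (2,2) (2,1) (2,0) (3,3) (4,3) (5,3) (1,3) (0,3) [ray(-1,0) blocked at (0,3)]
  BN@(5,5): attacks (4,3) (3,4)
Union (15 distinct): (0,2) (0,3) (0,4) (1,2) (1,3) (1,4) (2,0) (2,1) (2,2) (2,4) (2,5) (3,3) (3,4) (4,3) (5,3)

Answer: 15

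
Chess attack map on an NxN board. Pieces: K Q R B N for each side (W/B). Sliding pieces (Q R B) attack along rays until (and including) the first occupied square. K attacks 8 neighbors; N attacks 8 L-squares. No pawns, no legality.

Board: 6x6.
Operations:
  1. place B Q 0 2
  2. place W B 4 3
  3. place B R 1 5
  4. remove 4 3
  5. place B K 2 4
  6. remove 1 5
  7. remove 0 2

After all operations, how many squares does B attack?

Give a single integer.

Op 1: place BQ@(0,2)
Op 2: place WB@(4,3)
Op 3: place BR@(1,5)
Op 4: remove (4,3)
Op 5: place BK@(2,4)
Op 6: remove (1,5)
Op 7: remove (0,2)
Per-piece attacks for B:
  BK@(2,4): attacks (2,5) (2,3) (3,4) (1,4) (3,5) (3,3) (1,5) (1,3)
Union (8 distinct): (1,3) (1,4) (1,5) (2,3) (2,5) (3,3) (3,4) (3,5)

Answer: 8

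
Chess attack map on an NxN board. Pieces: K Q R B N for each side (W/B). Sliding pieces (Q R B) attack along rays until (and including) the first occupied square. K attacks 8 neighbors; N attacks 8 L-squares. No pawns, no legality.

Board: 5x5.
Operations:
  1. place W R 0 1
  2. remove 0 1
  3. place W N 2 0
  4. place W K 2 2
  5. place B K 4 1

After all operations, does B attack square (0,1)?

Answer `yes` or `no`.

Op 1: place WR@(0,1)
Op 2: remove (0,1)
Op 3: place WN@(2,0)
Op 4: place WK@(2,2)
Op 5: place BK@(4,1)
Per-piece attacks for B:
  BK@(4,1): attacks (4,2) (4,0) (3,1) (3,2) (3,0)
B attacks (0,1): no

Answer: no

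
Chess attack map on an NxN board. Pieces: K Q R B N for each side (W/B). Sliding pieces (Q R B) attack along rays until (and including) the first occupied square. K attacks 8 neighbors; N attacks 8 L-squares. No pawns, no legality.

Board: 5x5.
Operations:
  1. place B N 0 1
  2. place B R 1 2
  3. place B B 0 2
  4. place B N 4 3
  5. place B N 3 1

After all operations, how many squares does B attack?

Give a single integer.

Answer: 14

Derivation:
Op 1: place BN@(0,1)
Op 2: place BR@(1,2)
Op 3: place BB@(0,2)
Op 4: place BN@(4,3)
Op 5: place BN@(3,1)
Per-piece attacks for B:
  BN@(0,1): attacks (1,3) (2,2) (2,0)
  BB@(0,2): attacks (1,3) (2,4) (1,1) (2,0)
  BR@(1,2): attacks (1,3) (1,4) (1,1) (1,0) (2,2) (3,2) (4,2) (0,2) [ray(-1,0) blocked at (0,2)]
  BN@(3,1): attacks (4,3) (2,3) (1,2) (1,0)
  BN@(4,3): attacks (2,4) (3,1) (2,2)
Union (14 distinct): (0,2) (1,0) (1,1) (1,2) (1,3) (1,4) (2,0) (2,2) (2,3) (2,4) (3,1) (3,2) (4,2) (4,3)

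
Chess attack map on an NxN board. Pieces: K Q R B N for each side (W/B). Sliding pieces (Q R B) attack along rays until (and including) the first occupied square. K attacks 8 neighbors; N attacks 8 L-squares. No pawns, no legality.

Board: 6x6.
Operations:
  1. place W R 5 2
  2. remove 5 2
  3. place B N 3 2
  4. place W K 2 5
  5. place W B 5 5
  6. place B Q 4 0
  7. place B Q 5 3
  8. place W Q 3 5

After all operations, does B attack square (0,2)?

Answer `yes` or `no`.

Op 1: place WR@(5,2)
Op 2: remove (5,2)
Op 3: place BN@(3,2)
Op 4: place WK@(2,5)
Op 5: place WB@(5,5)
Op 6: place BQ@(4,0)
Op 7: place BQ@(5,3)
Op 8: place WQ@(3,5)
Per-piece attacks for B:
  BN@(3,2): attacks (4,4) (5,3) (2,4) (1,3) (4,0) (5,1) (2,0) (1,1)
  BQ@(4,0): attacks (4,1) (4,2) (4,3) (4,4) (4,5) (5,0) (3,0) (2,0) (1,0) (0,0) (5,1) (3,1) (2,2) (1,3) (0,4)
  BQ@(5,3): attacks (5,4) (5,5) (5,2) (5,1) (5,0) (4,3) (3,3) (2,3) (1,3) (0,3) (4,4) (3,5) (4,2) (3,1) (2,0) [ray(0,1) blocked at (5,5); ray(-1,1) blocked at (3,5)]
B attacks (0,2): no

Answer: no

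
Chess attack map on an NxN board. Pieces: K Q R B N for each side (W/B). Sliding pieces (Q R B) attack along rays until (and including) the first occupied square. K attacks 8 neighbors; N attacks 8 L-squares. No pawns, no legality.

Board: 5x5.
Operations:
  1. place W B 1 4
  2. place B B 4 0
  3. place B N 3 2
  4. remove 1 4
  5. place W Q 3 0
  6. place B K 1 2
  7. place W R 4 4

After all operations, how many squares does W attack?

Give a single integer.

Answer: 15

Derivation:
Op 1: place WB@(1,4)
Op 2: place BB@(4,0)
Op 3: place BN@(3,2)
Op 4: remove (1,4)
Op 5: place WQ@(3,0)
Op 6: place BK@(1,2)
Op 7: place WR@(4,4)
Per-piece attacks for W:
  WQ@(3,0): attacks (3,1) (3,2) (4,0) (2,0) (1,0) (0,0) (4,1) (2,1) (1,2) [ray(0,1) blocked at (3,2); ray(1,0) blocked at (4,0); ray(-1,1) blocked at (1,2)]
  WR@(4,4): attacks (4,3) (4,2) (4,1) (4,0) (3,4) (2,4) (1,4) (0,4) [ray(0,-1) blocked at (4,0)]
Union (15 distinct): (0,0) (0,4) (1,0) (1,2) (1,4) (2,0) (2,1) (2,4) (3,1) (3,2) (3,4) (4,0) (4,1) (4,2) (4,3)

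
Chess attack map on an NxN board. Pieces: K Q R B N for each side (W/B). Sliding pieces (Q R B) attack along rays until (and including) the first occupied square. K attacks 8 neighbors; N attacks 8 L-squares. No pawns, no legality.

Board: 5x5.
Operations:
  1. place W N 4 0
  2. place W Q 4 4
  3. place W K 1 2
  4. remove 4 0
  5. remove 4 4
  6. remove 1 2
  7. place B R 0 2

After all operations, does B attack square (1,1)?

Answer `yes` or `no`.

Answer: no

Derivation:
Op 1: place WN@(4,0)
Op 2: place WQ@(4,4)
Op 3: place WK@(1,2)
Op 4: remove (4,0)
Op 5: remove (4,4)
Op 6: remove (1,2)
Op 7: place BR@(0,2)
Per-piece attacks for B:
  BR@(0,2): attacks (0,3) (0,4) (0,1) (0,0) (1,2) (2,2) (3,2) (4,2)
B attacks (1,1): no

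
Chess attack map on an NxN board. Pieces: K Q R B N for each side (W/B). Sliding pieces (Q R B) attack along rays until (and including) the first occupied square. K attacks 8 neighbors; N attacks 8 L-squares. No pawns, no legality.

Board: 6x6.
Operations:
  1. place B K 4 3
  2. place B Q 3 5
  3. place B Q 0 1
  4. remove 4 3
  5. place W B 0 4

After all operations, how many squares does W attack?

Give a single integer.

Answer: 5

Derivation:
Op 1: place BK@(4,3)
Op 2: place BQ@(3,5)
Op 3: place BQ@(0,1)
Op 4: remove (4,3)
Op 5: place WB@(0,4)
Per-piece attacks for W:
  WB@(0,4): attacks (1,5) (1,3) (2,2) (3,1) (4,0)
Union (5 distinct): (1,3) (1,5) (2,2) (3,1) (4,0)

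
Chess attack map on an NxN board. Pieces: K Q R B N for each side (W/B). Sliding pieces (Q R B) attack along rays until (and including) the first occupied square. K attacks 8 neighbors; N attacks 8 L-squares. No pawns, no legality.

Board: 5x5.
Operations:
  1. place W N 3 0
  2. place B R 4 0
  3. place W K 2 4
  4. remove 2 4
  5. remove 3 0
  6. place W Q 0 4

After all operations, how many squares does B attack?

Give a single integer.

Answer: 8

Derivation:
Op 1: place WN@(3,0)
Op 2: place BR@(4,0)
Op 3: place WK@(2,4)
Op 4: remove (2,4)
Op 5: remove (3,0)
Op 6: place WQ@(0,4)
Per-piece attacks for B:
  BR@(4,0): attacks (4,1) (4,2) (4,3) (4,4) (3,0) (2,0) (1,0) (0,0)
Union (8 distinct): (0,0) (1,0) (2,0) (3,0) (4,1) (4,2) (4,3) (4,4)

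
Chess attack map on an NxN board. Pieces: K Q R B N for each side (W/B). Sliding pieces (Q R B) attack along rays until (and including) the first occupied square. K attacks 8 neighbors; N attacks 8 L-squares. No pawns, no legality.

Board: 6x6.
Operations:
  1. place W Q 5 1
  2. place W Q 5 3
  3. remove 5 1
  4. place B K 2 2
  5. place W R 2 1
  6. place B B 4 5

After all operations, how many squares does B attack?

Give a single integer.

Answer: 11

Derivation:
Op 1: place WQ@(5,1)
Op 2: place WQ@(5,3)
Op 3: remove (5,1)
Op 4: place BK@(2,2)
Op 5: place WR@(2,1)
Op 6: place BB@(4,5)
Per-piece attacks for B:
  BK@(2,2): attacks (2,3) (2,1) (3,2) (1,2) (3,3) (3,1) (1,3) (1,1)
  BB@(4,5): attacks (5,4) (3,4) (2,3) (1,2) (0,1)
Union (11 distinct): (0,1) (1,1) (1,2) (1,3) (2,1) (2,3) (3,1) (3,2) (3,3) (3,4) (5,4)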